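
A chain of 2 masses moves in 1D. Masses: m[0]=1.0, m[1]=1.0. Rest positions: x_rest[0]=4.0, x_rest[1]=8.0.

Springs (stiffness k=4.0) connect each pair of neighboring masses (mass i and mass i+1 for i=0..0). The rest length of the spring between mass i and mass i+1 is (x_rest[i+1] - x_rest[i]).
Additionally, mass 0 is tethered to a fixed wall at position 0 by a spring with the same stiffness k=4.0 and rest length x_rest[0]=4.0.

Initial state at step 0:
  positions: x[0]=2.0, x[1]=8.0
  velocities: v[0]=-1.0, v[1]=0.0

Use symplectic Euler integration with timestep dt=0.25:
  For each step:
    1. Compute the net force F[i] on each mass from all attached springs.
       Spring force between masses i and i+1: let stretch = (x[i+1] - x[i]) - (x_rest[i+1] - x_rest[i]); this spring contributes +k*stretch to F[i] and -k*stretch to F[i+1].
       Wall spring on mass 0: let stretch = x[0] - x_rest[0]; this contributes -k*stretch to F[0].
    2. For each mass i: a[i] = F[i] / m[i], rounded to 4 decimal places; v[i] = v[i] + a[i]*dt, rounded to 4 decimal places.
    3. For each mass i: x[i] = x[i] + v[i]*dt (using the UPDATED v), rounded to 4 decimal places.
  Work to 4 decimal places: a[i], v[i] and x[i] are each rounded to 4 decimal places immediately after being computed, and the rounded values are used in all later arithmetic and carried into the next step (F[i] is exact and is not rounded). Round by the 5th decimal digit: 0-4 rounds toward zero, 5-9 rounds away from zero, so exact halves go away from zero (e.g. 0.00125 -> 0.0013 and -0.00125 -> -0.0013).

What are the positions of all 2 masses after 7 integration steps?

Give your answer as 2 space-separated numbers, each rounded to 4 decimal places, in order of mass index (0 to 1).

Step 0: x=[2.0000 8.0000] v=[-1.0000 0.0000]
Step 1: x=[2.7500 7.5000] v=[3.0000 -2.0000]
Step 2: x=[4.0000 6.8125] v=[5.0000 -2.7500]
Step 3: x=[4.9531 6.4219] v=[3.8125 -1.5625]
Step 4: x=[5.0352 6.6641] v=[0.3282 0.9687]
Step 5: x=[4.2657 7.4991] v=[-3.0781 3.3398]
Step 6: x=[3.2381 8.5257] v=[-4.1104 4.1064]
Step 7: x=[2.7229 9.2304] v=[-2.0609 2.8188]

Answer: 2.7229 9.2304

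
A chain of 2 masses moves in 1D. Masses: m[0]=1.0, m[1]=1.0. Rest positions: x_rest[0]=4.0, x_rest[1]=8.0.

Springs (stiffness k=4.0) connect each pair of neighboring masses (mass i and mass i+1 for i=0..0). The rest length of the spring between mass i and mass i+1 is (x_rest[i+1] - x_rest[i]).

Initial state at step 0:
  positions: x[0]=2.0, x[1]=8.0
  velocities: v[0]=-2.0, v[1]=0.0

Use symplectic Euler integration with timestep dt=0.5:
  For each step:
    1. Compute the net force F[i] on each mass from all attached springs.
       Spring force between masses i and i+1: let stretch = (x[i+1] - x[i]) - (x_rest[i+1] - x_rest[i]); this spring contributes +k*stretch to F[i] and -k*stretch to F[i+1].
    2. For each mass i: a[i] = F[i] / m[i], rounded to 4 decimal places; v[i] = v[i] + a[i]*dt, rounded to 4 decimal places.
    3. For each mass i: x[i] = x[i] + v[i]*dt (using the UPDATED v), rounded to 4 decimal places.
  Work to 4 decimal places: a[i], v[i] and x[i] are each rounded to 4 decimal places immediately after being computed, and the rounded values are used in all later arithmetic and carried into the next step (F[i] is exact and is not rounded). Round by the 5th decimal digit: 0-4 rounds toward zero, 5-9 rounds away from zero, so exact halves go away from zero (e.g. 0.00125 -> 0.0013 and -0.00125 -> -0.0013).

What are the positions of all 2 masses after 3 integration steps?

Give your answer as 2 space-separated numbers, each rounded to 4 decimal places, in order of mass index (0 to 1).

Step 0: x=[2.0000 8.0000] v=[-2.0000 0.0000]
Step 1: x=[3.0000 6.0000] v=[2.0000 -4.0000]
Step 2: x=[3.0000 5.0000] v=[0.0000 -2.0000]
Step 3: x=[1.0000 6.0000] v=[-4.0000 2.0000]

Answer: 1.0000 6.0000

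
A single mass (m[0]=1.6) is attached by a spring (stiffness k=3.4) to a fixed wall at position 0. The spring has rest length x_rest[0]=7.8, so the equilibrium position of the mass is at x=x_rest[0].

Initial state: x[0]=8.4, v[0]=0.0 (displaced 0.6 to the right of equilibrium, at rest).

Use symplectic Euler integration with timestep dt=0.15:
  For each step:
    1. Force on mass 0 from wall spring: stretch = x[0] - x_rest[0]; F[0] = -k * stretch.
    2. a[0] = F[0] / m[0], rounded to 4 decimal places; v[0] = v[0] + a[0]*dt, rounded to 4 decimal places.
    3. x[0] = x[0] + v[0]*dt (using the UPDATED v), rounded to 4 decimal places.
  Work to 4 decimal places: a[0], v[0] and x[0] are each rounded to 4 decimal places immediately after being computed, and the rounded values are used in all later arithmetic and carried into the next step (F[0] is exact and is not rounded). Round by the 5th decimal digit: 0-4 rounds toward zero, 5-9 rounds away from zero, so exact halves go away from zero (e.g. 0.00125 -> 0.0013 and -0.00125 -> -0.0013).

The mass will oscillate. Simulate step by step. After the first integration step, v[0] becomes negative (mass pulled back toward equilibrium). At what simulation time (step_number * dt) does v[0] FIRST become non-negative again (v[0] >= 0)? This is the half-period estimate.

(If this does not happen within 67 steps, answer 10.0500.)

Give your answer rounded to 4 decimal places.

Step 0: x=[8.4000] v=[0.0000]
Step 1: x=[8.3713] v=[-0.1913]
Step 2: x=[8.3153] v=[-0.3734]
Step 3: x=[8.2346] v=[-0.5377]
Step 4: x=[8.1332] v=[-0.6762]
Step 5: x=[8.0158] v=[-0.7824]
Step 6: x=[7.8881] v=[-0.8512]
Step 7: x=[7.7562] v=[-0.8793]
Step 8: x=[7.6264] v=[-0.8653]
Step 9: x=[7.5049] v=[-0.8100]
Step 10: x=[7.3975] v=[-0.7159]
Step 11: x=[7.3094] v=[-0.5876]
Step 12: x=[7.2447] v=[-0.4312]
Step 13: x=[7.2066] v=[-0.2542]
Step 14: x=[7.1968] v=[-0.0651]
Step 15: x=[7.2159] v=[0.1272]
First v>=0 after going negative at step 15, time=2.2500

Answer: 2.2500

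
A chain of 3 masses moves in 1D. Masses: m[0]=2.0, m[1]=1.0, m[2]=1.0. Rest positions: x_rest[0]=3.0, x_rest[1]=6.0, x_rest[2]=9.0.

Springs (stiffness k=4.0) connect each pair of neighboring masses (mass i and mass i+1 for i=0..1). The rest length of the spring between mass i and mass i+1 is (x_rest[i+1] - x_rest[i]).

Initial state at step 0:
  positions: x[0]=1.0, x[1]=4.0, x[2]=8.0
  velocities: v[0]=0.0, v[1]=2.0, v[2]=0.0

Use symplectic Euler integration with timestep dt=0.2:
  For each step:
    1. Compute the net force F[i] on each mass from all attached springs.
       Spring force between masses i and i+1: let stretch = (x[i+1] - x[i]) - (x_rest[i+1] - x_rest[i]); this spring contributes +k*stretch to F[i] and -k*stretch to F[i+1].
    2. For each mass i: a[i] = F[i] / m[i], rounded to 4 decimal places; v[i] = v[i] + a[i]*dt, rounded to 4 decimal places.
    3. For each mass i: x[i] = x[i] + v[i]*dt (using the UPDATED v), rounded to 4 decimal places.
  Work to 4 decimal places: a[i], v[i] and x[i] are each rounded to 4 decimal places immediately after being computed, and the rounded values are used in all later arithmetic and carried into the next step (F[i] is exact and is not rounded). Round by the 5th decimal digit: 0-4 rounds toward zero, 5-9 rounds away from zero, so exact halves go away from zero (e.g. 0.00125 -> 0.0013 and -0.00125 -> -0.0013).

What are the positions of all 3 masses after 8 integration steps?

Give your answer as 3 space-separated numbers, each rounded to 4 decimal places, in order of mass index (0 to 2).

Answer: 2.4912 4.2181 7.9993

Derivation:
Step 0: x=[1.0000 4.0000 8.0000] v=[0.0000 2.0000 0.0000]
Step 1: x=[1.0000 4.5600 7.8400] v=[0.0000 2.8000 -0.8000]
Step 2: x=[1.0448 5.0752 7.6352] v=[0.2240 2.5760 -1.0240]
Step 3: x=[1.1720 5.3551 7.5008] v=[0.6362 1.3997 -0.6720]
Step 4: x=[1.3939 5.3091 7.5031] v=[1.1094 -0.2302 0.0114]
Step 5: x=[1.6890 4.9877 7.6343] v=[1.4755 -1.6072 0.6562]
Step 6: x=[2.0080 4.5619 7.8221] v=[1.5950 -2.1289 0.9389]
Step 7: x=[2.2913 4.2491 7.9682] v=[1.4166 -1.5639 0.7307]
Step 8: x=[2.4912 4.2181 7.9993] v=[0.9997 -0.1549 0.1554]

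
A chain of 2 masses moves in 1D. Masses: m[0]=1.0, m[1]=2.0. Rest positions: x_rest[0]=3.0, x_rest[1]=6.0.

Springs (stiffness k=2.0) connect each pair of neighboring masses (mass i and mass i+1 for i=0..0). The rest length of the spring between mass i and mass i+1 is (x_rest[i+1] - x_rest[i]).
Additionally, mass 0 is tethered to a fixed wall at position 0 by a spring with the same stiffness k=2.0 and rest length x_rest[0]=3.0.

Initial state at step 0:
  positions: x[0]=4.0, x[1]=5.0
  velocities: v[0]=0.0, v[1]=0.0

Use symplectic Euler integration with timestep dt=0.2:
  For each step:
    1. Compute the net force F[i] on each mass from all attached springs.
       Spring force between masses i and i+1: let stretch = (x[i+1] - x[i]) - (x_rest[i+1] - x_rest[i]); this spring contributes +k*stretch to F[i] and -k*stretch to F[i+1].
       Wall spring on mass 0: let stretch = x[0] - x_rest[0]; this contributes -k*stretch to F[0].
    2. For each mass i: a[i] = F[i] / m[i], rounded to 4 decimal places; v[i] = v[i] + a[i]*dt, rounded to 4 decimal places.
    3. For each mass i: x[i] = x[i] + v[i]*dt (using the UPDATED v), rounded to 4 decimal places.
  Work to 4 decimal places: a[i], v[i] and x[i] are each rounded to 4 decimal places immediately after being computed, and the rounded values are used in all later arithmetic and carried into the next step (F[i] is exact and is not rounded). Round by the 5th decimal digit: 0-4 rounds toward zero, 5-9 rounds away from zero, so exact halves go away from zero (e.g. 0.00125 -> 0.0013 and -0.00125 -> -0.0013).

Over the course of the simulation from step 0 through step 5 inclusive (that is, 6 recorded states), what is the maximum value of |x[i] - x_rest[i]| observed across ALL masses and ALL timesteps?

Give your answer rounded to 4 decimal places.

Answer: 1.2482

Derivation:
Step 0: x=[4.0000 5.0000] v=[0.0000 0.0000]
Step 1: x=[3.7600 5.0800] v=[-1.2000 0.4000]
Step 2: x=[3.3248 5.2272] v=[-2.1760 0.7360]
Step 3: x=[2.7758 5.4183] v=[-2.7450 0.9555]
Step 4: x=[2.2161 5.6237] v=[-2.7983 1.0270]
Step 5: x=[1.7518 5.8128] v=[-2.3217 0.9455]
Max displacement = 1.2482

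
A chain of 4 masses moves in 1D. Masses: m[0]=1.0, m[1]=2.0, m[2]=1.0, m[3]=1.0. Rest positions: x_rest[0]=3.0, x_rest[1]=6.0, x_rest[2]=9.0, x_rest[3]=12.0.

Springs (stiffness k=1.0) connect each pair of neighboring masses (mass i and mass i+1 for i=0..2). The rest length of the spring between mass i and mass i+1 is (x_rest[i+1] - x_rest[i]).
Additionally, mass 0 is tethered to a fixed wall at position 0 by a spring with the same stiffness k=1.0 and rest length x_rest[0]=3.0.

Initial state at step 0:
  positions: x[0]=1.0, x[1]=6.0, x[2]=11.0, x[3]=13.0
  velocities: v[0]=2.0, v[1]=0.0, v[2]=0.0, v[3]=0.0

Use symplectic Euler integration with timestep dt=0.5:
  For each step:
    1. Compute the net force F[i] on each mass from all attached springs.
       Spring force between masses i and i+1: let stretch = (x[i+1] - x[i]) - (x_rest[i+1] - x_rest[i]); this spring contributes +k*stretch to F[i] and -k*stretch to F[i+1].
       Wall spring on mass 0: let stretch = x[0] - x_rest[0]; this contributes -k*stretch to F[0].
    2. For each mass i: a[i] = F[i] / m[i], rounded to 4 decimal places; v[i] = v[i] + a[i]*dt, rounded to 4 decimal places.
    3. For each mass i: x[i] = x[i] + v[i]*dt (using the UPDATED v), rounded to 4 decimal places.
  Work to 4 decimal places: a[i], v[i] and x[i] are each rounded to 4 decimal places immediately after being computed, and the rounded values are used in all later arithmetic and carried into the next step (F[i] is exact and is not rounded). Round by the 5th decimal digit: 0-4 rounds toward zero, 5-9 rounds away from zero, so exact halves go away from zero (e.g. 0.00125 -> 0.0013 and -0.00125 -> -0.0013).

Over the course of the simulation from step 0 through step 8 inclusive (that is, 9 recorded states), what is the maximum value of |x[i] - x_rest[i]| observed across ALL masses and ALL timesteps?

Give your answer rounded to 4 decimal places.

Step 0: x=[1.0000 6.0000 11.0000 13.0000] v=[2.0000 0.0000 0.0000 0.0000]
Step 1: x=[3.0000 6.0000 10.2500 13.2500] v=[4.0000 0.0000 -1.5000 0.5000]
Step 2: x=[5.0000 6.1563 9.1875 13.5000] v=[4.0000 0.3125 -2.1250 0.5000]
Step 3: x=[6.0391 6.5470 8.4453 13.4219] v=[2.0782 0.7813 -1.4844 -0.1563]
Step 4: x=[5.6954 7.1115 8.4727 12.8496] v=[-0.6874 1.1289 0.0548 -1.1446]
Step 5: x=[4.2819 7.6691 9.2541 11.9331] v=[-2.8271 1.1152 1.5627 -1.8331]
Step 6: x=[2.6447 8.0015 10.3090 11.0968] v=[-3.2745 0.6647 2.1097 -1.6726]
Step 7: x=[1.6855 7.9527 10.9840 10.8136] v=[-1.9185 -0.0977 1.3499 -0.5665]
Step 8: x=[1.8717 7.4994 10.8585 11.3230] v=[0.3724 -0.9067 -0.2510 1.0187]
Max displacement = 3.0391

Answer: 3.0391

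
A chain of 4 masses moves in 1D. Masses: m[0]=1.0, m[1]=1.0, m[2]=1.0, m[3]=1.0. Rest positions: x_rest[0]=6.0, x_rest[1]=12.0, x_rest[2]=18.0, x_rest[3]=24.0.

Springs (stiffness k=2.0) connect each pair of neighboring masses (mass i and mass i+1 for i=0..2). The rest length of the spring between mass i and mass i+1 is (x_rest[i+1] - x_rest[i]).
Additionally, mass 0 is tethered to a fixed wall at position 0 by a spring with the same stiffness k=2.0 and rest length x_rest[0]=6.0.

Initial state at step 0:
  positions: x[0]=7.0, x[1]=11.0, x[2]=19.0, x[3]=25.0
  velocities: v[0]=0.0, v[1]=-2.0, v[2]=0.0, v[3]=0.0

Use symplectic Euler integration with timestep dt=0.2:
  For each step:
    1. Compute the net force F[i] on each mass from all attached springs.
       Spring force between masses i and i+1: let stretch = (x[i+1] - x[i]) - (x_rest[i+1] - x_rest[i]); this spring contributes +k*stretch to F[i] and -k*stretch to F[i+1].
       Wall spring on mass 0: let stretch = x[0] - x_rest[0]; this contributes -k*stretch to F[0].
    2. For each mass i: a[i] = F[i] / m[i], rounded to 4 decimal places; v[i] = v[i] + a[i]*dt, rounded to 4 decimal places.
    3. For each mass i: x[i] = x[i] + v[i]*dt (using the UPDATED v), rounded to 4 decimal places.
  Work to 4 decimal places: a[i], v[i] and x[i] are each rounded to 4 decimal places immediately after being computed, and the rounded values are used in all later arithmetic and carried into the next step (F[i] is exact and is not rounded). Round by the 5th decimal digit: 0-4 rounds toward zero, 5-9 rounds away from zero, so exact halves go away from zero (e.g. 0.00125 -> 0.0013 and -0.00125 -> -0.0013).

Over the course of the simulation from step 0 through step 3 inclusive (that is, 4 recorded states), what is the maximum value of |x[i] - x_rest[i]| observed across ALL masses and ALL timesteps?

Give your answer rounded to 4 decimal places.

Step 0: x=[7.0000 11.0000 19.0000 25.0000] v=[0.0000 -2.0000 0.0000 0.0000]
Step 1: x=[6.7600 10.9200 18.8400 25.0000] v=[-1.2000 -0.4000 -0.8000 0.0000]
Step 2: x=[6.3120 11.1408 18.5392 24.9872] v=[-2.2400 1.1040 -1.5040 -0.0640]
Step 3: x=[5.7453 11.5672 18.1624 24.9386] v=[-2.8333 2.1318 -1.8842 -0.2432]
Max displacement = 1.0800

Answer: 1.0800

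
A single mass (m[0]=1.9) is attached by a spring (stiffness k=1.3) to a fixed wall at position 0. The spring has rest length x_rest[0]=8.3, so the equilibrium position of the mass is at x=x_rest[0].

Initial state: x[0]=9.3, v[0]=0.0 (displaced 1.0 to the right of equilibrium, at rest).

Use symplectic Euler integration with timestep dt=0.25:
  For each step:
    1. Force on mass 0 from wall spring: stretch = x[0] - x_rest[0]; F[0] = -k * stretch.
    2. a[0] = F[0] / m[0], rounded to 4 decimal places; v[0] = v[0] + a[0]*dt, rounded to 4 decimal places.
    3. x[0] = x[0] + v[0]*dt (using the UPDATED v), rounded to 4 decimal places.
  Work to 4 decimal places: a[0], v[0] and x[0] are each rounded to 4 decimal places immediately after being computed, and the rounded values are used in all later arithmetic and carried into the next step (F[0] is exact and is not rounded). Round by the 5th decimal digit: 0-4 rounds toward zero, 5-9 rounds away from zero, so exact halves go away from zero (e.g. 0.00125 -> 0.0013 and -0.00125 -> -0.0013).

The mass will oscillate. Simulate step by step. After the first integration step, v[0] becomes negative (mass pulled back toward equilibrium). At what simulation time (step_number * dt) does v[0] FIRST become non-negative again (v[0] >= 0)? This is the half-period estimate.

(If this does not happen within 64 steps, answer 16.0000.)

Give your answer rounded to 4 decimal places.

Answer: 4.0000

Derivation:
Step 0: x=[9.3000] v=[0.0000]
Step 1: x=[9.2572] v=[-0.1711]
Step 2: x=[9.1735] v=[-0.3348]
Step 3: x=[9.0525] v=[-0.4842]
Step 4: x=[8.8993] v=[-0.6129]
Step 5: x=[8.7205] v=[-0.7154]
Step 6: x=[8.5237] v=[-0.7873]
Step 7: x=[8.3173] v=[-0.8256]
Step 8: x=[8.1102] v=[-0.8286]
Step 9: x=[7.9112] v=[-0.7961]
Step 10: x=[7.7288] v=[-0.7296]
Step 11: x=[7.5708] v=[-0.6319]
Step 12: x=[7.4440] v=[-0.5072]
Step 13: x=[7.3538] v=[-0.3608]
Step 14: x=[7.3041] v=[-0.1990]
Step 15: x=[7.2969] v=[-0.0287]
Step 16: x=[7.3326] v=[0.1429]
First v>=0 after going negative at step 16, time=4.0000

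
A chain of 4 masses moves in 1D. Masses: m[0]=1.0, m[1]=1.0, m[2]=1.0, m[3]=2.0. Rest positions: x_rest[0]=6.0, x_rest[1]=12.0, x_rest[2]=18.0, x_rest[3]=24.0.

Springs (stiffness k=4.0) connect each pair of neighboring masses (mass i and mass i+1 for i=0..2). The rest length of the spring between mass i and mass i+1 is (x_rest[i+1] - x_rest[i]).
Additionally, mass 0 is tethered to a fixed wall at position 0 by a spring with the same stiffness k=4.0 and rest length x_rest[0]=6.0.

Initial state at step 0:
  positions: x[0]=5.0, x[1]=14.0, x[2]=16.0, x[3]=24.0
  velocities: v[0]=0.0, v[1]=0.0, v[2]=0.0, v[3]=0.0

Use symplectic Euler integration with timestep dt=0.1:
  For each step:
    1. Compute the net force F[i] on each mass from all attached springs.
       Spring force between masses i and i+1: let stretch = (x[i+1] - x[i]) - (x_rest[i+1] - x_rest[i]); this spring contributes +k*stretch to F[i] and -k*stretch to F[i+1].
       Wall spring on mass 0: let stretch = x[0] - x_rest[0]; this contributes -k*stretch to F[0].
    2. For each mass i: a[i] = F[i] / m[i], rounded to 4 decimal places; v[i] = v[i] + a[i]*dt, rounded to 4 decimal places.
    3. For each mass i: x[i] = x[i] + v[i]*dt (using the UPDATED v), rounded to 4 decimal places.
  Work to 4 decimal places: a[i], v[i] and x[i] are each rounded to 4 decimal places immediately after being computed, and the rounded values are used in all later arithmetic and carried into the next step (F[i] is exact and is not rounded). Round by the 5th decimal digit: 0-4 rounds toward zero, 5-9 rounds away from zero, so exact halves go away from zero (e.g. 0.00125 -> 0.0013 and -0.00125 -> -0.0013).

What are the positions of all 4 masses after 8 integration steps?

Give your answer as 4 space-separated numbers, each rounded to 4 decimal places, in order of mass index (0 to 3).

Answer: 7.0934 9.8663 19.6468 23.4351

Derivation:
Step 0: x=[5.0000 14.0000 16.0000 24.0000] v=[0.0000 0.0000 0.0000 0.0000]
Step 1: x=[5.1600 13.7200 16.2400 23.9600] v=[1.6000 -2.8000 2.4000 -0.4000]
Step 2: x=[5.4560 13.1984 16.6880 23.8856] v=[2.9600 -5.2160 4.4800 -0.7440]
Step 3: x=[5.8435 12.5067 17.2843 23.7873] v=[3.8746 -6.9171 5.9632 -0.9835]
Step 4: x=[6.2638 11.7396 17.9496 23.6789] v=[4.2025 -7.6713 6.6534 -1.0841]
Step 5: x=[6.6525 11.0018 18.5957 23.5759] v=[3.8873 -7.3776 6.4611 -1.0300]
Step 6: x=[6.9491 10.3938 19.1373 23.4933] v=[2.9660 -6.0798 5.4156 -0.8260]
Step 7: x=[7.1055 9.9978 19.5034 23.4436] v=[1.5642 -3.9603 3.6606 -0.4972]
Step 8: x=[7.0934 9.8663 19.6468 23.4351] v=[-0.1211 -1.3150 1.4344 -0.0852]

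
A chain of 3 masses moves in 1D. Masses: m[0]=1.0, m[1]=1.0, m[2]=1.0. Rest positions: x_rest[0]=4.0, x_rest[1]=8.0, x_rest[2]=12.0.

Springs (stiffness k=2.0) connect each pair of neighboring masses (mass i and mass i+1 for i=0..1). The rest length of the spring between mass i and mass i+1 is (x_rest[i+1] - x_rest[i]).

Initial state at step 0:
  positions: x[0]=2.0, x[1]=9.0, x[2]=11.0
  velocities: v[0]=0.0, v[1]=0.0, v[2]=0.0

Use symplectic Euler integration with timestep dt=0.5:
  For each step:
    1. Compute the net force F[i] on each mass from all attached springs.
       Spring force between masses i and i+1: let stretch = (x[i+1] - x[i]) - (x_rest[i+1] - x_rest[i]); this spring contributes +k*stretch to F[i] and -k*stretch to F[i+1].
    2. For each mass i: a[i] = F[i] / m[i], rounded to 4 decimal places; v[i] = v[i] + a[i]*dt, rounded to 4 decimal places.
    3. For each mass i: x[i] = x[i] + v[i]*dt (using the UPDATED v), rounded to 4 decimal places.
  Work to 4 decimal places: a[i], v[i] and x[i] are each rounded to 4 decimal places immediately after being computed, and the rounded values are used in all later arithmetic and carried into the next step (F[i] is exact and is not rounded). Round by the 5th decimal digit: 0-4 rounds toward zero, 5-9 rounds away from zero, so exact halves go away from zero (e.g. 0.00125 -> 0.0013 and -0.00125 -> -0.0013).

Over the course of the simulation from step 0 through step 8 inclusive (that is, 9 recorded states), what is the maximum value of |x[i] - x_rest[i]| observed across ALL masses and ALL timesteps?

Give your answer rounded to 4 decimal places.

Step 0: x=[2.0000 9.0000 11.0000] v=[0.0000 0.0000 0.0000]
Step 1: x=[3.5000 6.5000 12.0000] v=[3.0000 -5.0000 2.0000]
Step 2: x=[4.5000 5.2500 12.2500] v=[2.0000 -2.5000 0.5000]
Step 3: x=[3.8750 7.1250 11.0000] v=[-1.2500 3.7500 -2.5000]
Step 4: x=[2.8750 9.3125 9.8125] v=[-2.0000 4.3750 -2.3750]
Step 5: x=[3.0938 8.5313 10.3750] v=[0.4375 -1.5625 1.1250]
Step 6: x=[4.0313 5.9532 12.0157] v=[1.8750 -5.1563 3.2813]
Step 7: x=[3.9298 5.4454 12.6251] v=[-0.2031 -1.0157 1.2188]
Step 8: x=[2.5861 7.7696 11.6447] v=[-2.6875 4.6484 -1.9609]
Max displacement = 2.7500

Answer: 2.7500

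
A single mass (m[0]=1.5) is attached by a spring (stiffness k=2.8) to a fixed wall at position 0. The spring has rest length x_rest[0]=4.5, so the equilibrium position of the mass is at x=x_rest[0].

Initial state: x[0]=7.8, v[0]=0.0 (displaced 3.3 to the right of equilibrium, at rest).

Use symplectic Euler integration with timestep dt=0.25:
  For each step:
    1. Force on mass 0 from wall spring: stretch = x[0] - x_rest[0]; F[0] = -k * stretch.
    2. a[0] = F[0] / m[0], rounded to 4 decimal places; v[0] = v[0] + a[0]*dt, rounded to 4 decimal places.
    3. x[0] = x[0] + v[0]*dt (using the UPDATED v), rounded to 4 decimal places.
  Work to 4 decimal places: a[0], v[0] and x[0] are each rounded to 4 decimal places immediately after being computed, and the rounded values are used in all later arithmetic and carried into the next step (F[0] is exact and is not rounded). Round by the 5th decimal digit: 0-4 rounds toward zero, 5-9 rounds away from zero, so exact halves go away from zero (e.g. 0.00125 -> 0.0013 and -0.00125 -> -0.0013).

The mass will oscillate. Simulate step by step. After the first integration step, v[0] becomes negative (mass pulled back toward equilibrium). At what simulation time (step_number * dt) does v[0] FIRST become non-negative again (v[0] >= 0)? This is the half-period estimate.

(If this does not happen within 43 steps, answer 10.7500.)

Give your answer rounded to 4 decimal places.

Step 0: x=[7.8000] v=[0.0000]
Step 1: x=[7.4150] v=[-1.5400]
Step 2: x=[6.6899] v=[-2.9003]
Step 3: x=[5.7093] v=[-3.9223]
Step 4: x=[4.5876] v=[-4.4867]
Step 5: x=[3.4557] v=[-4.5276]
Step 6: x=[2.4456] v=[-4.0403]
Step 7: x=[1.6752] v=[-3.0816]
Step 8: x=[1.2344] v=[-1.7634]
Step 9: x=[1.1745] v=[-0.2395]
Step 10: x=[1.5026] v=[1.3124]
First v>=0 after going negative at step 10, time=2.5000

Answer: 2.5000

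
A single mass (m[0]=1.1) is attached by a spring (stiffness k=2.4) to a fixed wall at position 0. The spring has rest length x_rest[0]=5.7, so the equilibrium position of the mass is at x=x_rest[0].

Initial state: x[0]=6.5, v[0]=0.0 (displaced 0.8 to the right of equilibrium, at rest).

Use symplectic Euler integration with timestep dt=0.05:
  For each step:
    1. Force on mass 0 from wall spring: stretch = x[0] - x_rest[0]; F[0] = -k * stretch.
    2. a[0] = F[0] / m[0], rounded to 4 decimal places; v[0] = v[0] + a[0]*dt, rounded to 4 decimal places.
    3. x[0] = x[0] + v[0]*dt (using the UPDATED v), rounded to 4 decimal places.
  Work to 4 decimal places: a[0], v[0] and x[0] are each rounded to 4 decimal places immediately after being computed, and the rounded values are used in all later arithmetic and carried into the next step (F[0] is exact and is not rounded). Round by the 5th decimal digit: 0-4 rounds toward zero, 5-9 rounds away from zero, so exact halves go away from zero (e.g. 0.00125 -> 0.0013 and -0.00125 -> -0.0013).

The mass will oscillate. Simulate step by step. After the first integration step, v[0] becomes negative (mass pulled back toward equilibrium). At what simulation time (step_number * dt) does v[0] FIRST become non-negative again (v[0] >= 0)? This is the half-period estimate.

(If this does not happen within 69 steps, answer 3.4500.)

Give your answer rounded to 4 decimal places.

Step 0: x=[6.5000] v=[0.0000]
Step 1: x=[6.4956] v=[-0.0873]
Step 2: x=[6.4869] v=[-0.1741]
Step 3: x=[6.4739] v=[-0.2599]
Step 4: x=[6.4567] v=[-0.3443]
Step 5: x=[6.4354] v=[-0.4269]
Step 6: x=[6.4100] v=[-0.5071]
Step 7: x=[6.3808] v=[-0.5846]
Step 8: x=[6.3479] v=[-0.6589]
Step 9: x=[6.3114] v=[-0.7296]
Step 10: x=[6.2716] v=[-0.7963]
Step 11: x=[6.2287] v=[-0.8587]
Step 12: x=[6.1829] v=[-0.9164]
Step 13: x=[6.1344] v=[-0.9691]
Step 14: x=[6.0836] v=[-1.0165]
Step 15: x=[6.0307] v=[-1.0583]
Step 16: x=[5.9760] v=[-1.0944]
Step 17: x=[5.9198] v=[-1.1245]
Step 18: x=[5.8624] v=[-1.1485]
Step 19: x=[5.8041] v=[-1.1662]
Step 20: x=[5.7452] v=[-1.1776]
Step 21: x=[5.6861] v=[-1.1825]
Step 22: x=[5.6271] v=[-1.1810]
Step 23: x=[5.5685] v=[-1.1730]
Step 24: x=[5.5106] v=[-1.1587]
Step 25: x=[5.4537] v=[-1.1380]
Step 26: x=[5.3981] v=[-1.1111]
Step 27: x=[5.3442] v=[-1.0782]
Step 28: x=[5.2922] v=[-1.0394]
Step 29: x=[5.2425] v=[-0.9949]
Step 30: x=[5.1953] v=[-0.9450]
Step 31: x=[5.1508] v=[-0.8899]
Step 32: x=[5.1093] v=[-0.8300]
Step 33: x=[5.0710] v=[-0.7656]
Step 34: x=[5.0362] v=[-0.6970]
Step 35: x=[5.0050] v=[-0.6246]
Step 36: x=[4.9776] v=[-0.5488]
Step 37: x=[4.9541] v=[-0.4700]
Step 38: x=[4.9347] v=[-0.3886]
Step 39: x=[4.9194] v=[-0.3051]
Step 40: x=[4.9084] v=[-0.2199]
Step 41: x=[4.9017] v=[-0.1335]
Step 42: x=[4.8994] v=[-0.0464]
Step 43: x=[4.9014] v=[0.0409]
First v>=0 after going negative at step 43, time=2.1500

Answer: 2.1500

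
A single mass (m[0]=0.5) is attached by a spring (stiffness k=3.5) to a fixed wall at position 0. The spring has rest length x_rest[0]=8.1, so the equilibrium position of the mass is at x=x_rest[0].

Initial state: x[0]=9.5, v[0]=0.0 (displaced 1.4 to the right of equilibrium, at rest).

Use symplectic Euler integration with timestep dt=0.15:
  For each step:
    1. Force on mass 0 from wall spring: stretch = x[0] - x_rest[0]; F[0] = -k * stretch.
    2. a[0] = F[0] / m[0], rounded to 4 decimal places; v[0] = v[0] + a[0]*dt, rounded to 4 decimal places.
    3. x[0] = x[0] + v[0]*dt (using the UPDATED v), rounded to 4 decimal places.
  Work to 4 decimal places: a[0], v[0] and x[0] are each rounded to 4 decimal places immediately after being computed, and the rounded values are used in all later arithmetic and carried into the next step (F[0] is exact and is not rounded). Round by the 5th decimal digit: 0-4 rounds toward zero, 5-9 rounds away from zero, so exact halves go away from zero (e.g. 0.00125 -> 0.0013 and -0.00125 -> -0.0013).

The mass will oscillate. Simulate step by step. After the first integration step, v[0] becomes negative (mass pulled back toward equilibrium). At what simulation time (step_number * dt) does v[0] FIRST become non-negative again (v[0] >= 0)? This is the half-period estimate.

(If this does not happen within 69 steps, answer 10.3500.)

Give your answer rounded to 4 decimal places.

Step 0: x=[9.5000] v=[0.0000]
Step 1: x=[9.2795] v=[-1.4700]
Step 2: x=[8.8732] v=[-2.7085]
Step 3: x=[8.3451] v=[-3.5204]
Step 4: x=[7.7784] v=[-3.7778]
Step 5: x=[7.2624] v=[-3.4401]
Step 6: x=[6.8783] v=[-2.5606]
Step 7: x=[6.6866] v=[-1.2778]
Step 8: x=[6.7175] v=[0.2063]
First v>=0 after going negative at step 8, time=1.2000

Answer: 1.2000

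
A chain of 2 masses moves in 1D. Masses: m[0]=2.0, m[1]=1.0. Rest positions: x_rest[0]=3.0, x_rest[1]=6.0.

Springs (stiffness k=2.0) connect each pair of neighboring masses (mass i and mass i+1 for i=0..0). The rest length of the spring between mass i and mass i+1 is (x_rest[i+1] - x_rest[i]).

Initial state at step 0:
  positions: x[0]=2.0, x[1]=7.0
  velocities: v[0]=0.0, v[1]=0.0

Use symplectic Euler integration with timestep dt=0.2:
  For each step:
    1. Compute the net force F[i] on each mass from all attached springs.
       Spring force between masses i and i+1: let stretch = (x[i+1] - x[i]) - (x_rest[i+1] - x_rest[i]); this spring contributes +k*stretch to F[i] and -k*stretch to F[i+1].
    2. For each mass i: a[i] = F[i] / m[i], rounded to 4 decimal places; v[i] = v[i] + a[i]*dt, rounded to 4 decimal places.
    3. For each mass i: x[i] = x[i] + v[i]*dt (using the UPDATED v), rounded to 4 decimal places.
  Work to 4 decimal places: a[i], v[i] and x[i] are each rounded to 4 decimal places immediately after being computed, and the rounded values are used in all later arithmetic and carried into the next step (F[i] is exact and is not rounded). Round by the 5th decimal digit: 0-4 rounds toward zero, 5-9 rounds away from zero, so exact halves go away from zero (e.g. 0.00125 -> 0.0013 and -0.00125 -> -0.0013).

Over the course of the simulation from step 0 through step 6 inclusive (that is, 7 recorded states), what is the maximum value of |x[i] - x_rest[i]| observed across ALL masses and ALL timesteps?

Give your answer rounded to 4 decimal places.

Answer: 1.1974

Derivation:
Step 0: x=[2.0000 7.0000] v=[0.0000 0.0000]
Step 1: x=[2.0800 6.8400] v=[0.4000 -0.8000]
Step 2: x=[2.2304 6.5392] v=[0.7520 -1.5040]
Step 3: x=[2.4332 6.1337] v=[1.0138 -2.0275]
Step 4: x=[2.6640 5.6722] v=[1.1539 -2.3077]
Step 5: x=[2.8951 5.2100] v=[1.1555 -2.3110]
Step 6: x=[3.0988 4.8026] v=[1.0185 -2.0370]
Max displacement = 1.1974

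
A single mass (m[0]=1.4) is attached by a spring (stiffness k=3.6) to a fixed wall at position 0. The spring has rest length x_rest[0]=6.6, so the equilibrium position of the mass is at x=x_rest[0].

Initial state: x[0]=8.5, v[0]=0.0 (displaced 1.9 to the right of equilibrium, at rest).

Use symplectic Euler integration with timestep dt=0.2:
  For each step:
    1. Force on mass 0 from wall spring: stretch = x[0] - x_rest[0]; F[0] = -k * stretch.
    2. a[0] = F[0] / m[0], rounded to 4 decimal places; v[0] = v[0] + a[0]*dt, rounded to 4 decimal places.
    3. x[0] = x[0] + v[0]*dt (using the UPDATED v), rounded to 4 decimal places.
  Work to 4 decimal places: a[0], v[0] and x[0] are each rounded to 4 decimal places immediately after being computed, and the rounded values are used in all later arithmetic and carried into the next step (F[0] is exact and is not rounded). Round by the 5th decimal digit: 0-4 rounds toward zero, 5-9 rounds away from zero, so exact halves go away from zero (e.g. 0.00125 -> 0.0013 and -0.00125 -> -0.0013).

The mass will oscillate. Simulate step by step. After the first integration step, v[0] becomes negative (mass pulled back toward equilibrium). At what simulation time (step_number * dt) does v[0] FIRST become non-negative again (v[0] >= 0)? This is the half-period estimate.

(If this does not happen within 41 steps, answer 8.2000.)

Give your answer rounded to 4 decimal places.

Step 0: x=[8.5000] v=[0.0000]
Step 1: x=[8.3046] v=[-0.9771]
Step 2: x=[7.9338] v=[-1.8538]
Step 3: x=[7.4258] v=[-2.5398]
Step 4: x=[6.8329] v=[-2.9645]
Step 5: x=[6.2160] v=[-3.0843]
Step 6: x=[5.6386] v=[-2.8868]
Step 7: x=[5.1601] v=[-2.3924]
Step 8: x=[4.8297] v=[-1.6519]
Step 9: x=[4.6814] v=[-0.7415]
Step 10: x=[4.7304] v=[0.2452]
First v>=0 after going negative at step 10, time=2.0000

Answer: 2.0000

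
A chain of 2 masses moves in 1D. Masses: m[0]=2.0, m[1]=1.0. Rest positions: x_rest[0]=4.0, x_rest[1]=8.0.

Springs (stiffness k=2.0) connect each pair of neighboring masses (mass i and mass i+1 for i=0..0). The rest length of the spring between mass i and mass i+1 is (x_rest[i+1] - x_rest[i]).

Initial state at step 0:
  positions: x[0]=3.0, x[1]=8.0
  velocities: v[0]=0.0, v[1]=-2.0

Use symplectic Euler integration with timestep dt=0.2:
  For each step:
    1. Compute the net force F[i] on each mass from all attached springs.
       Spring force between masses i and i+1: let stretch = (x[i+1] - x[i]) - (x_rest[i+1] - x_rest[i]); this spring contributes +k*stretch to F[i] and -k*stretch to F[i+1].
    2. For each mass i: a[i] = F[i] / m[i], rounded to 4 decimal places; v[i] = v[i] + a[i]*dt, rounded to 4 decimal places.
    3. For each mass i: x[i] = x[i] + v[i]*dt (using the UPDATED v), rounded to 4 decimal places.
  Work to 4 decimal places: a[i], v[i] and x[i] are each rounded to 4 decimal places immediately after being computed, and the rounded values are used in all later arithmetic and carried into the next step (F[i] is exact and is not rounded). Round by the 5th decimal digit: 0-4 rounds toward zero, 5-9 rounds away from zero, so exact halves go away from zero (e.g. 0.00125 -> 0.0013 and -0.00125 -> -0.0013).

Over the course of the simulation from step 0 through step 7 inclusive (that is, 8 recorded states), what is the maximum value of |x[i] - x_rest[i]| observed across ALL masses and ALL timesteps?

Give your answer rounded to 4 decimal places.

Step 0: x=[3.0000 8.0000] v=[0.0000 -2.0000]
Step 1: x=[3.0400 7.5200] v=[0.2000 -2.4000]
Step 2: x=[3.0992 7.0016] v=[0.2960 -2.5920]
Step 3: x=[3.1545 6.4910] v=[0.2765 -2.5530]
Step 4: x=[3.1833 6.0335] v=[0.1438 -2.2876]
Step 5: x=[3.1661 5.6680] v=[-0.0862 -1.8277]
Step 6: x=[3.0889 5.4223] v=[-0.3858 -1.2285]
Step 7: x=[2.9451 5.3099] v=[-0.7191 -0.5619]
Max displacement = 2.6901

Answer: 2.6901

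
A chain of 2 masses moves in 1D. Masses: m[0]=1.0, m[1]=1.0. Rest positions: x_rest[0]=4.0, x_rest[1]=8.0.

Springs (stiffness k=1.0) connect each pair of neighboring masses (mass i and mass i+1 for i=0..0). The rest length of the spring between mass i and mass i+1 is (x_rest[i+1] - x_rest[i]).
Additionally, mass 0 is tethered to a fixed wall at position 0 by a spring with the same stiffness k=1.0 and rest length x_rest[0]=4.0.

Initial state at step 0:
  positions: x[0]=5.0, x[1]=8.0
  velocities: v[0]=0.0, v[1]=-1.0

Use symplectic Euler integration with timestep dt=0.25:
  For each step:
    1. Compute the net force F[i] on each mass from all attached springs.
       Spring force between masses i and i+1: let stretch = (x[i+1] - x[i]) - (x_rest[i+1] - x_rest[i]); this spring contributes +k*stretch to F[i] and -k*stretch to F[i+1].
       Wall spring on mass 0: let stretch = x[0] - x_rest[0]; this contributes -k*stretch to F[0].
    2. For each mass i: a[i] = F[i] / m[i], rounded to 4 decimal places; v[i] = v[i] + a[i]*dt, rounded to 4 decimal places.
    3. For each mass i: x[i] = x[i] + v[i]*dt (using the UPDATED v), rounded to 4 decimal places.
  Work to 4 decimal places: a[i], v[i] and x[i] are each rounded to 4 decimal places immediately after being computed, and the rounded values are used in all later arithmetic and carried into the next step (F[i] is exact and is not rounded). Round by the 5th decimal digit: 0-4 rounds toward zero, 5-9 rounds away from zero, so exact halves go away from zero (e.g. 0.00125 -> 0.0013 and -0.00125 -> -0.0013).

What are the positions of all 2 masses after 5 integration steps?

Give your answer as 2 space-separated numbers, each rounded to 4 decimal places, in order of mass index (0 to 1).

Answer: 3.4695 7.6031

Derivation:
Step 0: x=[5.0000 8.0000] v=[0.0000 -1.0000]
Step 1: x=[4.8750 7.8125] v=[-0.5000 -0.7500]
Step 2: x=[4.6289 7.6914] v=[-0.9844 -0.4844]
Step 3: x=[4.2849 7.6289] v=[-1.3760 -0.2500]
Step 4: x=[3.8821 7.6074] v=[-1.6112 -0.0860]
Step 5: x=[3.4695 7.6031] v=[-1.6504 -0.0173]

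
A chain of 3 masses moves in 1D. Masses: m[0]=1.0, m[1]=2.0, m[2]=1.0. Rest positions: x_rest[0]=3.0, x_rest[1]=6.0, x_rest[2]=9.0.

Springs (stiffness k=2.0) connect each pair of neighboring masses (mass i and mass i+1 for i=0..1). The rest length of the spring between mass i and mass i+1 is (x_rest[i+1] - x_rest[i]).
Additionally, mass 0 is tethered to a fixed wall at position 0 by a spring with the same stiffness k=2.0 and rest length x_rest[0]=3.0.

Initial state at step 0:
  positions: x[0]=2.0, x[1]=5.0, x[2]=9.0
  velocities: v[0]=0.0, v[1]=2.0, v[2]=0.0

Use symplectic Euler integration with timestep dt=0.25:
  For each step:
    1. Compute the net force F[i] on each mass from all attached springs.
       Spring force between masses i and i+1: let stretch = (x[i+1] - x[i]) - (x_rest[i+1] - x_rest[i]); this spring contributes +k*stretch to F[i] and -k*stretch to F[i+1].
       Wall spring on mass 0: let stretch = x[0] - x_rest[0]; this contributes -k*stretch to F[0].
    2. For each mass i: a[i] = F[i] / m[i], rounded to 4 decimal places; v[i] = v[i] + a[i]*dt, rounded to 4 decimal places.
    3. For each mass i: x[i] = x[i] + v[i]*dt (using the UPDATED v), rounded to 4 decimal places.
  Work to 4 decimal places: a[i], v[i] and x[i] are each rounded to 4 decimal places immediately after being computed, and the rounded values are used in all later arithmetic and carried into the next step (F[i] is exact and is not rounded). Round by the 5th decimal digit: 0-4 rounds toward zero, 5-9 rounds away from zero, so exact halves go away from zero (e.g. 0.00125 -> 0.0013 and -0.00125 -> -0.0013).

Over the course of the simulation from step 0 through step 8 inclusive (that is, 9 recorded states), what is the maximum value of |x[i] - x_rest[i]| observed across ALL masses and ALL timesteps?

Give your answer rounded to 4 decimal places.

Step 0: x=[2.0000 5.0000 9.0000] v=[0.0000 2.0000 0.0000]
Step 1: x=[2.1250 5.5625 8.8750] v=[0.5000 2.2500 -0.5000]
Step 2: x=[2.4141 6.1172 8.7109] v=[1.1563 2.2188 -0.6563]
Step 3: x=[2.8643 6.6026 8.5976] v=[1.8008 1.9415 -0.4532]
Step 4: x=[3.4238 6.9790 8.6099] v=[2.2378 1.5057 0.0493]
Step 5: x=[3.9997 7.2352 8.7934] v=[2.3035 1.0246 0.7339]
Step 6: x=[4.4801 7.3865 9.1571] v=[1.9214 0.6053 1.4548]
Step 7: x=[4.7638 7.4669 9.6745] v=[1.1346 0.3214 2.0695]
Step 8: x=[4.7899 7.5163 10.2909] v=[0.1043 0.1975 2.4657]
Max displacement = 1.7899

Answer: 1.7899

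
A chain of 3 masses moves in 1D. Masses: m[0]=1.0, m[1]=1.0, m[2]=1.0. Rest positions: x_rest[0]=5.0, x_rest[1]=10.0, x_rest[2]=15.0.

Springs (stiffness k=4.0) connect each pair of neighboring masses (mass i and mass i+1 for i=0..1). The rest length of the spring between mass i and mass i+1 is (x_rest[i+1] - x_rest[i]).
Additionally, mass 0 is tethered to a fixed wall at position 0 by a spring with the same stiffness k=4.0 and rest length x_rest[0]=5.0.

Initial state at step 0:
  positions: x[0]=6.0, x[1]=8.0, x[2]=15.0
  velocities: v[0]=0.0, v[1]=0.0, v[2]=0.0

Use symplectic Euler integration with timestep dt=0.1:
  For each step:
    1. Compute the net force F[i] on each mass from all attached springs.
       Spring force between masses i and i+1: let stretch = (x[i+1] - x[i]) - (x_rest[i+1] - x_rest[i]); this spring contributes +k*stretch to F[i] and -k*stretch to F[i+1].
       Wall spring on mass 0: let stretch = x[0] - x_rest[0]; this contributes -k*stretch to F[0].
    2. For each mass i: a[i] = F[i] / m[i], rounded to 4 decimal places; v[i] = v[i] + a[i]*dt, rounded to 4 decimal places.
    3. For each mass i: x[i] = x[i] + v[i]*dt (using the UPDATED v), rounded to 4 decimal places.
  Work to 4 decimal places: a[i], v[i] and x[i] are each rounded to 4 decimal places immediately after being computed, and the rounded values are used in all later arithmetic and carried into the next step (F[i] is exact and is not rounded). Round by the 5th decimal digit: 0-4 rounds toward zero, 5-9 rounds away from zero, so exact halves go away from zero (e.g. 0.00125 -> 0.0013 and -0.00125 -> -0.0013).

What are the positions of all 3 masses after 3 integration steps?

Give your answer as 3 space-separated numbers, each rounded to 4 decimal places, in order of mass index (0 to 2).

Answer: 5.1413 9.0753 14.5745

Derivation:
Step 0: x=[6.0000 8.0000 15.0000] v=[0.0000 0.0000 0.0000]
Step 1: x=[5.8400 8.2000 14.9200] v=[-1.6000 2.0000 -0.8000]
Step 2: x=[5.5408 8.5744 14.7712] v=[-2.9920 3.7440 -1.4880]
Step 3: x=[5.1413 9.0753 14.5745] v=[-3.9949 5.0093 -1.9667]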